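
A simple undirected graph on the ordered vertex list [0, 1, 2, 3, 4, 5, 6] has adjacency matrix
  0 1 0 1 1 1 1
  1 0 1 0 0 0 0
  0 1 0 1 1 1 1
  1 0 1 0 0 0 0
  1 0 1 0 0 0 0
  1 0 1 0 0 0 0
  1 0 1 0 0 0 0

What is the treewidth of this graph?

A width-2 tree decomposition is:
Bags: B1 = {0, 2, 5}  B2 = {0, 1, 2}  B3 = {0, 2, 3}  B4 = {0, 2, 4}  B5 = {0, 2, 6}
Tree: B1–B2, B2–B3, B3–B4, B4–B5
Each bag holds 3 vertices, so the decomposition has width 2, which upper-bounds the treewidth. The edges 0–5–2–1–0 form a cycle, so G is not a tree and its treewidth is at least 2. Hence tw(G) = 2 exactly.

2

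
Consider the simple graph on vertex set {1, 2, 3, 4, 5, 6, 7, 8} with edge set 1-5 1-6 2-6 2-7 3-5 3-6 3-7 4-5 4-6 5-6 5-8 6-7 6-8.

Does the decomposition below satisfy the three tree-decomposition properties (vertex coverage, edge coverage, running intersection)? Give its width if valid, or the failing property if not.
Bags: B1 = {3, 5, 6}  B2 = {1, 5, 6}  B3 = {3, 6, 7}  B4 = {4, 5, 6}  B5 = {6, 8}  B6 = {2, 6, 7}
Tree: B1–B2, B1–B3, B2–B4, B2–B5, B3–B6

A tree decomposition must satisfy three properties: every vertex lies in some bag; for every edge, both endpoints lie together in some bag; and for every vertex, the bags containing it form a connected subtree. Here edge (5,8) lies in no bag, so the decomposition is invalid.

No — edge (5,8) lies in no bag.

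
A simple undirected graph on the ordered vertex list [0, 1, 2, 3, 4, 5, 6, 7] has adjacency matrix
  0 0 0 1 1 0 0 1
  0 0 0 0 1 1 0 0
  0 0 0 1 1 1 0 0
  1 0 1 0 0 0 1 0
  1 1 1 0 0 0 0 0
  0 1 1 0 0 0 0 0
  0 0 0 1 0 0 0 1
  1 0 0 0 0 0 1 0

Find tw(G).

2

A width-2 tree decomposition is:
Bags: B1 = {1, 2, 5}  B2 = {1, 2, 4}  B3 = {2, 3, 4}  B4 = {0, 3, 4}  B5 = {0, 3, 6}  B6 = {0, 6, 7}
Tree: B1–B2, B2–B3, B3–B4, B4–B5, B5–B6
Each bag holds 3 vertices, so the decomposition has width 2, which upper-bounds the treewidth. For the lower bound, G contains the cycle 5–1–4–2–5, so G is not a forest; only forests have treewidth ≤ 1, hence tw(G) ≥ 2. Hence tw(G) = 2 exactly.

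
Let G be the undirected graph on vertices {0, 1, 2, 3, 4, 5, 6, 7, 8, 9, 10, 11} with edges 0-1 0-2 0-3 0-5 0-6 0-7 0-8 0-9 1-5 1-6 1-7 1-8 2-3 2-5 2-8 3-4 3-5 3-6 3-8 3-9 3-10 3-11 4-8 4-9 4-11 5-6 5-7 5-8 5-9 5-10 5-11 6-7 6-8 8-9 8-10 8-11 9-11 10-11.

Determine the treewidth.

A width-4 tree decomposition is:
Bags: B1 = {0, 3, 5, 6, 8}  B2 = {0, 3, 5, 8, 9}  B3 = {0, 1, 5, 6, 8}  B4 = {3, 5, 8, 9, 11}  B5 = {0, 1, 5, 6, 7}  B6 = {0, 2, 3, 5, 8}  B7 = {3, 4, 8, 9, 11}  B8 = {3, 5, 8, 10, 11}
Tree: B1–B2, B1–B3, B2–B4, B3–B5, B2–B6, B4–B7, B4–B8
The largest bag has 5 vertices, giving width 4; this decomposition certifies tw(G) ≤ 4. Conversely, {3, 4, 8, 9, 11} is a clique of size 5, and the vertices of any clique must share a bag in every tree decomposition; so some bag has ≥ 5 vertices and tw(G) ≥ 4. Combining the bounds, tw(G) = 4.

4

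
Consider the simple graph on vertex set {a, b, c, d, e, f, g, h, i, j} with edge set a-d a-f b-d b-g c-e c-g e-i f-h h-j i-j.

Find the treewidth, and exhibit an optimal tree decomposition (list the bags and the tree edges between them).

Every bag has size at most 3, so the width is 3 − 1 = 2 and tw(G) ≤ 2. For the lower bound, G contains the cycle f–h–j–i–e–c–g–b–d–a–f, so G is not a forest; only forests have treewidth ≤ 1, hence tw(G) ≥ 2. Combining the bounds, tw(G) = 2.

Treewidth 2.
Bags: B1 = {f, h, j}  B2 = {f, i, j}  B3 = {e, f, i}  B4 = {c, e, f}  B5 = {c, f, g}  B6 = {b, f, g}  B7 = {b, d, f}  B8 = {a, d, f}
Tree: B1–B2, B2–B3, B3–B4, B4–B5, B5–B6, B6–B7, B7–B8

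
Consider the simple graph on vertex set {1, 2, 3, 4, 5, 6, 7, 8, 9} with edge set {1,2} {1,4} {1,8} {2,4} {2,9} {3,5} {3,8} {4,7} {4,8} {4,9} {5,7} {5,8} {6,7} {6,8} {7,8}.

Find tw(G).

A width-2 tree decomposition is:
Bags: B1 = {5, 7, 8}  B2 = {4, 7, 8}  B3 = {1, 4, 8}  B4 = {1, 2, 4}  B5 = {3, 5, 8}  B6 = {6, 7, 8}  B7 = {2, 4, 9}
Tree: B1–B2, B2–B3, B3–B4, B1–B5, B1–B6, B4–B7
Every bag has size at most 3, so the width is 3 − 1 = 2 and tw(G) ≤ 2. For the lower bound, the 3 vertices {1, 4, 8} are pairwise adjacent, and any tree decomposition puts a clique entirely inside one bag — forcing width ≥ 2. The upper and lower bounds meet at 2, so that is the treewidth.

2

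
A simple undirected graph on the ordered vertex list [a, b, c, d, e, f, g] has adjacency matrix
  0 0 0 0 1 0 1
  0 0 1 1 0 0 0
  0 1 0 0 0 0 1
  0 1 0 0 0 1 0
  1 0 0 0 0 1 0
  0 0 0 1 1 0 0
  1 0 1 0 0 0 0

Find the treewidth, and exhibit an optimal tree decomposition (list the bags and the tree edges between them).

Treewidth 2.
One optimal decomposition is:
Bags: B1 = {b, d, f}  B2 = {b, e, f}  B3 = {a, b, e}  B4 = {a, b, g}  B5 = {b, c, g}
Tree: B1–B2, B2–B3, B3–B4, B4–B5

Each bag holds 3 vertices, so the decomposition has width 2, which upper-bounds the treewidth. For the lower bound, G contains the cycle b–d–f–e–a–g–c–b, so G is not a forest; only forests have treewidth ≤ 1, hence tw(G) ≥ 2. Therefore the treewidth is 2.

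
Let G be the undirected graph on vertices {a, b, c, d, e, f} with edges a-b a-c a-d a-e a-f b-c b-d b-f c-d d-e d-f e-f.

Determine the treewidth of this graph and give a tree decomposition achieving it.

Treewidth 3.
Bags: B1 = {a, d, e, f}  B2 = {a, b, d, f}  B3 = {a, b, c, d}
Tree: B1–B2, B2–B3

Every bag has size at most 4, so the width is 4 − 1 = 3 and tw(G) ≤ 3. For the lower bound, the 4 vertices {a, b, c, d} are pairwise adjacent, and any tree decomposition puts a clique entirely inside one bag — forcing width ≥ 3. Hence tw(G) = 3 exactly.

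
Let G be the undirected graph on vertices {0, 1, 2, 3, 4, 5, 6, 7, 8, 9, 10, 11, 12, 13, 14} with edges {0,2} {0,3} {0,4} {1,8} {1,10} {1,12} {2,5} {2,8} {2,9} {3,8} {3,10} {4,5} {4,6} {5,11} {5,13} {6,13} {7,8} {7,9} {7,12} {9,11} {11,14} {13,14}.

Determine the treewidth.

3

A width-3 tree decomposition is:
Bags: B1 = {1, 7, 10, 12}  B2 = {1, 7, 8, 10}  B3 = {3, 7, 8, 10}  B4 = {3, 7, 8, 9}  B5 = {2, 3, 8, 9}  B6 = {0, 2, 3, 9}  B7 = {0, 2, 9, 11}  B8 = {0, 2, 5, 11}  B9 = {0, 4, 5, 11}  B10 = {4, 5, 11, 14}  B11 = {4, 5, 13, 14}  B12 = {4, 6, 13, 14}
Tree: B1–B2, B2–B3, B3–B4, B4–B5, B5–B6, B6–B7, B7–B8, B8–B9, B9–B10, B10–B11, B11–B12
Every bag has size at most 4, so the width is 4 − 1 = 3 and tw(G) ≤ 3. For the lower bound: the 4 vertex sets {1,10,12}, {7}, {8}, {0,2,3,9} are disjoint, each induces a connected subgraph, and every pair is joined by at least one edge of G. Contracting each set to a single vertex therefore yields K_{4} as a minor, and since treewidth is minor-monotone, tw(G) ≥ tw(K_{4}) = 3. The upper and lower bounds meet at 3, so that is the treewidth.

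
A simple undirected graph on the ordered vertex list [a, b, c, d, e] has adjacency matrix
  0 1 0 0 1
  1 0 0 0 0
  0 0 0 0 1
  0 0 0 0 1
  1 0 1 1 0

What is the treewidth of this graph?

A width-1 tree decomposition is:
Bags: B1 = {a, e}  B2 = {d, e}  B3 = {a, b}  B4 = {c, e}
Tree: B1–B2, B1–B3, B1–B4
Each bag holds 2 vertices, so the decomposition has width 1, which upper-bounds the treewidth. Any graph with an edge has treewidth ≥ 1, and G has the edge e–a. Combining the bounds, tw(G) = 1.

1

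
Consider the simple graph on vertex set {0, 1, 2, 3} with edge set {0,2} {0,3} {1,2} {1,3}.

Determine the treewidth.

2

A width-2 tree decomposition is:
Bags: B1 = {0, 1, 2}  B2 = {0, 1, 3}
Tree: B1–B2
Every bag has size at most 3, so the width is 3 − 1 = 2 and tw(G) ≤ 2. For the lower bound, G contains the cycle 1–2–0–3–1, so G is not a forest; only forests have treewidth ≤ 1, hence tw(G) ≥ 2. Hence tw(G) = 2 exactly.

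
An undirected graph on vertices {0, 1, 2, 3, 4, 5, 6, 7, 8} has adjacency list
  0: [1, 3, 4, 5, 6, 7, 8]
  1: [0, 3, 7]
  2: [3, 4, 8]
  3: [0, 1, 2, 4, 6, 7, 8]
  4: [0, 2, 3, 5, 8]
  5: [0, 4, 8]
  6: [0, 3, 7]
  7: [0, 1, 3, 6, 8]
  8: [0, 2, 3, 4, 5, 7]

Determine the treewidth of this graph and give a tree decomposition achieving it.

Every bag has size at most 4, so the width is 4 − 1 = 3 and tw(G) ≤ 3. For the lower bound, the 4 vertices {0, 3, 4, 8} are pairwise adjacent, and any tree decomposition puts a clique entirely inside one bag — forcing width ≥ 3. Therefore the treewidth is 3.

Treewidth 3.
One such decomposition:
Bags: B1 = {0, 3, 4, 8}  B2 = {0, 3, 7, 8}  B3 = {0, 1, 3, 7}  B4 = {0, 4, 5, 8}  B5 = {2, 3, 4, 8}  B6 = {0, 3, 6, 7}
Tree: B1–B2, B2–B3, B1–B4, B1–B5, B2–B6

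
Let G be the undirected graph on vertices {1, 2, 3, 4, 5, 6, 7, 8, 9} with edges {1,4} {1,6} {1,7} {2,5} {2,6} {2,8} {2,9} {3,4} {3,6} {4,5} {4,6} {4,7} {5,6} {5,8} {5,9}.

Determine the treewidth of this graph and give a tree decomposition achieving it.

The largest bag has 3 vertices, giving width 2; this decomposition certifies tw(G) ≤ 2. On the other hand G contains the 3-clique {2, 5, 8}. A clique must lie in a single bag of any decomposition, so no decomposition can have width below 2. Combining the bounds, tw(G) = 2.

Treewidth 2.
Bags: B1 = {1, 4, 6}  B2 = {4, 5, 6}  B3 = {2, 5, 6}  B4 = {2, 5, 8}  B5 = {3, 4, 6}  B6 = {1, 4, 7}  B7 = {2, 5, 9}
Tree: B1–B2, B2–B3, B3–B4, B2–B5, B1–B6, B4–B7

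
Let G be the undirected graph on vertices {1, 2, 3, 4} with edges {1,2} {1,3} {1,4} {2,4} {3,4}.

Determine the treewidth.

2

A width-2 tree decomposition is:
Bags: B1 = {1, 3, 4}  B2 = {1, 2, 4}
Tree: B1–B2
The largest bag has 3 vertices, giving width 2; this decomposition certifies tw(G) ≤ 2. On the other hand G contains the 3-clique {1, 2, 4}. A clique must lie in a single bag of any decomposition, so no decomposition can have width below 2. Therefore the treewidth is 2.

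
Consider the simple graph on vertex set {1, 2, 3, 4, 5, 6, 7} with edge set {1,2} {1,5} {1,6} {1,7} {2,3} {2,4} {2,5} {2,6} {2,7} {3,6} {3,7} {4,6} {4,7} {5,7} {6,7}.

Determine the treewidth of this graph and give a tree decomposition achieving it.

Every bag has size at most 4, so the width is 4 − 1 = 3 and tw(G) ≤ 3. For the lower bound, the 4 vertices {1, 2, 5, 7} are pairwise adjacent, and any tree decomposition puts a clique entirely inside one bag — forcing width ≥ 3. Hence tw(G) = 3 exactly.

Treewidth 3.
Bags: B1 = {1, 2, 6, 7}  B2 = {2, 3, 6, 7}  B3 = {2, 4, 6, 7}  B4 = {1, 2, 5, 7}
Tree: B1–B2, B1–B3, B1–B4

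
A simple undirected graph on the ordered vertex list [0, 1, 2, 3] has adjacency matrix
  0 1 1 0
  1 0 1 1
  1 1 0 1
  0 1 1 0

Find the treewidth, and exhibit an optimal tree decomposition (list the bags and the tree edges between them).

The largest bag has 3 vertices, giving width 2; this decomposition certifies tw(G) ≤ 2. On the other hand G contains the 3-clique {0, 1, 2}. A clique must lie in a single bag of any decomposition, so no decomposition can have width below 2. Therefore the treewidth is 2.

Treewidth 2.
One optimal decomposition is:
Bags: B1 = {0, 1, 2}  B2 = {1, 2, 3}
Tree: B1–B2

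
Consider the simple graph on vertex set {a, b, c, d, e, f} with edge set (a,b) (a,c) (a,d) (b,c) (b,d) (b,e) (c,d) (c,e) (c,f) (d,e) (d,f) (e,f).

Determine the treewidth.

A width-3 tree decomposition is:
Bags: B1 = {b, c, d, e}  B2 = {a, b, c, d}  B3 = {c, d, e, f}
Tree: B1–B2, B1–B3
The largest bag has 4 vertices, giving width 3; this decomposition certifies tw(G) ≤ 3. Conversely, {c, d, e, f} is a clique of size 4, and the vertices of any clique must share a bag in every tree decomposition; so some bag has ≥ 4 vertices and tw(G) ≥ 3. Therefore the treewidth is 3.

3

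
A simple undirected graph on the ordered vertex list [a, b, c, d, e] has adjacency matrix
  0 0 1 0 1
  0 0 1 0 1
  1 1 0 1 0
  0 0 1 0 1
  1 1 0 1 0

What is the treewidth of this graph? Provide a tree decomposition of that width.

Every bag has size at most 3, so the width is 3 − 1 = 2 and tw(G) ≤ 2. The edges a–c–d–e–a form a cycle, so G is not a tree and its treewidth is at least 2. Hence tw(G) = 2 exactly.

Treewidth 2.
Bags: B1 = {a, c, e}  B2 = {c, d, e}  B3 = {b, c, e}
Tree: B1–B2, B2–B3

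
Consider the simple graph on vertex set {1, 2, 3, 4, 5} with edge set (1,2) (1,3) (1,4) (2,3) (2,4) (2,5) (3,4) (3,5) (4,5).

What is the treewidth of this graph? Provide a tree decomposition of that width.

Treewidth 3.
Bags: B1 = {2, 3, 4, 5}  B2 = {1, 2, 3, 4}
Tree: B1–B2

Every bag has size at most 4, so the width is 4 − 1 = 3 and tw(G) ≤ 3. Conversely, {1, 2, 3, 4} is a clique of size 4, and the vertices of any clique must share a bag in every tree decomposition; so some bag has ≥ 4 vertices and tw(G) ≥ 3. Hence tw(G) = 3 exactly.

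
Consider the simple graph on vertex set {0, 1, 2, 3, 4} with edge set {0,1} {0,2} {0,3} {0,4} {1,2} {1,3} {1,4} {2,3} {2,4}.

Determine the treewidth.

A width-3 tree decomposition is:
Bags: B1 = {0, 1, 2, 4}  B2 = {0, 1, 2, 3}
Tree: B1–B2
Every bag has size at most 4, so the width is 4 − 1 = 3 and tw(G) ≤ 3. On the other hand G contains the 4-clique {0, 1, 2, 3}. A clique must lie in a single bag of any decomposition, so no decomposition can have width below 3. The upper and lower bounds meet at 3, so that is the treewidth.

3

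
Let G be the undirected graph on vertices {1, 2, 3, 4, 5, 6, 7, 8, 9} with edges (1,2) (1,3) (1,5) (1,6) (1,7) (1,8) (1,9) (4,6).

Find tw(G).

1

A width-1 tree decomposition is:
Bags: B1 = {1, 9}  B2 = {1, 5}  B3 = {1, 8}  B4 = {1, 7}  B5 = {1, 3}  B6 = {1, 6}  B7 = {4, 6}  B8 = {1, 2}
Tree: B1–B2, B2–B3, B2–B4, B2–B5, B4–B6, B6–B7, B5–B8
The largest bag has 2 vertices, giving width 1; this decomposition certifies tw(G) ≤ 1. Any graph with an edge has treewidth ≥ 1, and G has the edge 1–9. The upper and lower bounds meet at 1, so that is the treewidth.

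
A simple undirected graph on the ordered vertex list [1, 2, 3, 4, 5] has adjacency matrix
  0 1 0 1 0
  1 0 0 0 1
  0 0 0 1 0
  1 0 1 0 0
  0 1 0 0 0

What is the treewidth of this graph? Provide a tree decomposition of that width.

The largest bag has 2 vertices, giving width 1; this decomposition certifies tw(G) ≤ 1. Any graph with an edge has treewidth ≥ 1, and G has the edge 3–4. The upper and lower bounds meet at 1, so that is the treewidth.

Treewidth 1.
Bags: B1 = {3, 4}  B2 = {1, 4}  B3 = {1, 2}  B4 = {2, 5}
Tree: B1–B2, B2–B3, B3–B4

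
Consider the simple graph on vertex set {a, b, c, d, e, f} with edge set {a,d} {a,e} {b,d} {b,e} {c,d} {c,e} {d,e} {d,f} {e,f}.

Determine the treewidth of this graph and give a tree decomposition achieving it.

Treewidth 2.
One such decomposition:
Bags: B1 = {c, d, e}  B2 = {b, d, e}  B3 = {d, e, f}  B4 = {a, d, e}
Tree: B1–B2, B1–B3, B2–B4

Each bag holds 3 vertices, so the decomposition has width 2, which upper-bounds the treewidth. For the lower bound, the 3 vertices {d, e, f} are pairwise adjacent, and any tree decomposition puts a clique entirely inside one bag — forcing width ≥ 2. The upper and lower bounds meet at 2, so that is the treewidth.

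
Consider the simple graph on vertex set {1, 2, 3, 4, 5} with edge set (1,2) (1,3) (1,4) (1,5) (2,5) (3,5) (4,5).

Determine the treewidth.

A width-2 tree decomposition is:
Bags: B1 = {1, 3, 5}  B2 = {1, 4, 5}  B3 = {1, 2, 5}
Tree: B1–B2, B1–B3
Every bag has size at most 3, so the width is 3 − 1 = 2 and tw(G) ≤ 2. Conversely, {1, 2, 5} is a clique of size 3, and the vertices of any clique must share a bag in every tree decomposition; so some bag has ≥ 3 vertices and tw(G) ≥ 2. Combining the bounds, tw(G) = 2.

2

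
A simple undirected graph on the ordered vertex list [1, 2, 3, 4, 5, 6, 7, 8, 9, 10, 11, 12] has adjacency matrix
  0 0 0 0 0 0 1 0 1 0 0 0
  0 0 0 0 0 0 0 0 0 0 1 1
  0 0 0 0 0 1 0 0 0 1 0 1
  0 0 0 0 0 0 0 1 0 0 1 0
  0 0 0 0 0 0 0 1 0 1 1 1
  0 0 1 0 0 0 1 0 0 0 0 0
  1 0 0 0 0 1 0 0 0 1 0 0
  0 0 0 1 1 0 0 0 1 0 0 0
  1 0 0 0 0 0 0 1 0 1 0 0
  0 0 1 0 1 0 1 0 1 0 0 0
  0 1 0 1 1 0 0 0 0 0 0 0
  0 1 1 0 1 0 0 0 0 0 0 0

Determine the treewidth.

A width-3 tree decomposition is:
Bags: B1 = {2, 4, 8, 11}  B2 = {2, 5, 8, 11}  B3 = {2, 5, 8, 12}  B4 = {5, 8, 9, 12}  B5 = {5, 9, 10, 12}  B6 = {3, 9, 10, 12}  B7 = {1, 3, 9, 10}  B8 = {1, 3, 7, 10}  B9 = {1, 3, 6, 7}
Tree: B1–B2, B2–B3, B3–B4, B4–B5, B5–B6, B6–B7, B7–B8, B8–B9
Each bag holds 4 vertices, so the decomposition has width 3, which upper-bounds the treewidth. For the lower bound: the 4 vertex sets {2,4,11}, {8}, {5}, {3,9,10,12} are disjoint, each induces a connected subgraph, and every pair is joined by at least one edge of G. Contracting each set to a single vertex therefore yields K_{4} as a minor, and since treewidth is minor-monotone, tw(G) ≥ tw(K_{4}) = 3. Therefore the treewidth is 3.

3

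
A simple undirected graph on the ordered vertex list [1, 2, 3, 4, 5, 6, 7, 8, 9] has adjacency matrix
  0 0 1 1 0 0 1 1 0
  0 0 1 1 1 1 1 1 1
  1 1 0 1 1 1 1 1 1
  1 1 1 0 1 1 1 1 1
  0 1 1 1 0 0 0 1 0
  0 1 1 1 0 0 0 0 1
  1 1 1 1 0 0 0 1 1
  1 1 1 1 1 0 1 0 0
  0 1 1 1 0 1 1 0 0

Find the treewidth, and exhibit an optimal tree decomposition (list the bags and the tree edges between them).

Treewidth 4.
One such decomposition:
Bags: B1 = {2, 3, 4, 7, 8}  B2 = {2, 3, 4, 7, 9}  B3 = {2, 3, 4, 6, 9}  B4 = {2, 3, 4, 5, 8}  B5 = {1, 3, 4, 7, 8}
Tree: B1–B2, B2–B3, B1–B4, B1–B5

Every bag has size at most 5, so the width is 5 − 1 = 4 and tw(G) ≤ 4. On the other hand G contains the 5-clique {1, 3, 4, 7, 8}. A clique must lie in a single bag of any decomposition, so no decomposition can have width below 4. Combining the bounds, tw(G) = 4.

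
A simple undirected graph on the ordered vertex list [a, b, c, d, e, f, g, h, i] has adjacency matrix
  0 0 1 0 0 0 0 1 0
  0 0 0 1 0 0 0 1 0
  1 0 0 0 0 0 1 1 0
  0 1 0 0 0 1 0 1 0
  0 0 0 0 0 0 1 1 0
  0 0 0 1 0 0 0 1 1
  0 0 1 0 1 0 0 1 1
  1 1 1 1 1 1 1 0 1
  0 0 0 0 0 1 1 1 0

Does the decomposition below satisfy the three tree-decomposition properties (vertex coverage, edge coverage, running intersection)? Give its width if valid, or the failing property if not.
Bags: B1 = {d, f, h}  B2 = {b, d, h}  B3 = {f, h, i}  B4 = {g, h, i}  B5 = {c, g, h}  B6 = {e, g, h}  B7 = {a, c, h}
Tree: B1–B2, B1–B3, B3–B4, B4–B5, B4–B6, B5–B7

Yes; width 2.

Checking the three conditions: (i) the bags cover all of {a, b, c, d, e, f, g, h, i}; (ii) for each edge, some bag contains both endpoints; (iii) the bags containing any fixed vertex form a subtree. All hold, so the decomposition is valid with width 3 − 1 = 2.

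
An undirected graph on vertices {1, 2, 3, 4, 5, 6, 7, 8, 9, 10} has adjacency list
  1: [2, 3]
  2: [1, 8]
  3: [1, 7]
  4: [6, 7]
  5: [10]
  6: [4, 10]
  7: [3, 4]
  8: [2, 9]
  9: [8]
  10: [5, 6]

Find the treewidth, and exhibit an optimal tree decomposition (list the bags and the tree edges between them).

The largest bag has 2 vertices, giving width 1; this decomposition certifies tw(G) ≤ 1. Since G has at least one edge (e.g. 5–10), it is not an edgeless graph, so tw(G) ≥ 1. Combining the bounds, tw(G) = 1.

Treewidth 1.
Bags: B1 = {5, 10}  B2 = {6, 10}  B3 = {4, 6}  B4 = {4, 7}  B5 = {3, 7}  B6 = {1, 3}  B7 = {1, 2}  B8 = {2, 8}  B9 = {8, 9}
Tree: B1–B2, B2–B3, B3–B4, B4–B5, B5–B6, B6–B7, B7–B8, B8–B9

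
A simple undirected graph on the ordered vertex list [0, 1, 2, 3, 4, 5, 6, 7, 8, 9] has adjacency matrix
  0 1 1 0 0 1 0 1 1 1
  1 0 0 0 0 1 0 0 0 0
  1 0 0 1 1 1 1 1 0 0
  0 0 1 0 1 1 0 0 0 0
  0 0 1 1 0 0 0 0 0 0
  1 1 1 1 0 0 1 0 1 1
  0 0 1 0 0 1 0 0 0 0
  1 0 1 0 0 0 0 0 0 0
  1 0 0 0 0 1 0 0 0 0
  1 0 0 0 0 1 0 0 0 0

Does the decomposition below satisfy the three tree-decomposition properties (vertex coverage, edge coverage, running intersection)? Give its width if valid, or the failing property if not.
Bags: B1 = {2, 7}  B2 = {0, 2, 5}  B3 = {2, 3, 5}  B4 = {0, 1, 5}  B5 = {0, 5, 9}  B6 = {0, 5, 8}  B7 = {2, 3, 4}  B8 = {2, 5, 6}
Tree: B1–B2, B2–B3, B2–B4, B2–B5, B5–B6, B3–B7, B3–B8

No — edge (0,7) lies in no bag.

A tree decomposition must satisfy three properties: every vertex lies in some bag; for every edge, both endpoints lie together in some bag; and for every vertex, the bags containing it form a connected subtree. Here edge (0,7) lies in no bag, so the decomposition is invalid.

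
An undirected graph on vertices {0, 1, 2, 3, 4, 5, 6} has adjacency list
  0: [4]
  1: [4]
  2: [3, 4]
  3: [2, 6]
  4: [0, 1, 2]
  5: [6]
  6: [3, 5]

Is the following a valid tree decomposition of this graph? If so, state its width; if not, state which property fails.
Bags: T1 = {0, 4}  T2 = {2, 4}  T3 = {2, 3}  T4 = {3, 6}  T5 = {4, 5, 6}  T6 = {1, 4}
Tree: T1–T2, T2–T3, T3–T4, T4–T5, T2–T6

A tree decomposition must satisfy three properties: every vertex lies in some bag; for every edge, both endpoints lie together in some bag; and for every vertex, the bags containing it form a connected subtree. Here bags containing vertex 4 are not connected in the tree, so the decomposition is invalid.

No — bags containing vertex 4 are not connected in the tree.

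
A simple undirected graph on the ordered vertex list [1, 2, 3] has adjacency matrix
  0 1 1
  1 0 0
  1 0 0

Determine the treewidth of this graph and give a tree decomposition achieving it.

Treewidth 1.
Bags: B1 = {1, 2}  B2 = {1, 3}
Tree: B1–B2

Every bag has size at most 2, so the width is 2 − 1 = 1 and tw(G) ≤ 1. G has an edge, so its treewidth is at least 1. Hence tw(G) = 1 exactly.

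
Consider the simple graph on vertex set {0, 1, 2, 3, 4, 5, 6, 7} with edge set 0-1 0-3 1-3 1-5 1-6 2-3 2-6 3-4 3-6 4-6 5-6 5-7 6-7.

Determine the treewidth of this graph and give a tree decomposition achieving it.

Every bag has size at most 3, so the width is 3 − 1 = 2 and tw(G) ≤ 2. On the other hand G contains the 3-clique {0, 1, 3}. A clique must lie in a single bag of any decomposition, so no decomposition can have width below 2. Therefore the treewidth is 2.

Treewidth 2.
One optimal decomposition is:
Bags: B1 = {1, 5, 6}  B2 = {1, 3, 6}  B3 = {0, 1, 3}  B4 = {3, 4, 6}  B5 = {2, 3, 6}  B6 = {5, 6, 7}
Tree: B1–B2, B2–B3, B2–B4, B4–B5, B1–B6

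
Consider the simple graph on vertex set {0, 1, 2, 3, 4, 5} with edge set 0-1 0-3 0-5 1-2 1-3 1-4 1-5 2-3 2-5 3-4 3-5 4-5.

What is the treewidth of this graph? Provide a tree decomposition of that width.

The largest bag has 4 vertices, giving width 3; this decomposition certifies tw(G) ≤ 3. On the other hand G contains the 4-clique {0, 1, 3, 5}. A clique must lie in a single bag of any decomposition, so no decomposition can have width below 3. Hence tw(G) = 3 exactly.

Treewidth 3.
One optimal decomposition is:
Bags: B1 = {0, 1, 3, 5}  B2 = {1, 3, 4, 5}  B3 = {1, 2, 3, 5}
Tree: B1–B2, B2–B3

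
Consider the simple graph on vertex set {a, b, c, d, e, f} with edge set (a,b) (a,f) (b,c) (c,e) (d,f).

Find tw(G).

1

A width-1 tree decomposition is:
Bags: B1 = {d, f}  B2 = {a, f}  B3 = {a, b}  B4 = {b, c}  B5 = {c, e}
Tree: B1–B2, B2–B3, B3–B4, B4–B5
The largest bag has 2 vertices, giving width 1; this decomposition certifies tw(G) ≤ 1. Any graph with an edge has treewidth ≥ 1, and G has the edge d–f. Hence tw(G) = 1 exactly.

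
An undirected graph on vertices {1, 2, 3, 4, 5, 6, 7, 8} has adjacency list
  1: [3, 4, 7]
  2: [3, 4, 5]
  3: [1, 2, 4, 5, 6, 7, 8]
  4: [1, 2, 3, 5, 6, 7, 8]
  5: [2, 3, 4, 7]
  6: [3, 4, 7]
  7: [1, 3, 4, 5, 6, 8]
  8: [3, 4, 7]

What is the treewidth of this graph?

3

A width-3 tree decomposition is:
Bags: B1 = {1, 3, 4, 7}  B2 = {3, 4, 5, 7}  B3 = {2, 3, 4, 5}  B4 = {3, 4, 7, 8}  B5 = {3, 4, 6, 7}
Tree: B1–B2, B2–B3, B2–B4, B4–B5
Each bag holds 4 vertices, so the decomposition has width 3, which upper-bounds the treewidth. On the other hand G contains the 4-clique {2, 3, 4, 5}. A clique must lie in a single bag of any decomposition, so no decomposition can have width below 3. Combining the bounds, tw(G) = 3.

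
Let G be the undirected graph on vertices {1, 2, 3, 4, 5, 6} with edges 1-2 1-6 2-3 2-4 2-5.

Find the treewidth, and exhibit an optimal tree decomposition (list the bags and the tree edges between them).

Treewidth 1.
One optimal decomposition is:
Bags: B1 = {1, 2}  B2 = {2, 3}  B3 = {2, 5}  B4 = {1, 6}  B5 = {2, 4}
Tree: B1–B2, B1–B3, B1–B4, B2–B5

Each bag holds 2 vertices, so the decomposition has width 1, which upper-bounds the treewidth. Any graph with an edge has treewidth ≥ 1, and G has the edge 1–2. The upper and lower bounds meet at 1, so that is the treewidth.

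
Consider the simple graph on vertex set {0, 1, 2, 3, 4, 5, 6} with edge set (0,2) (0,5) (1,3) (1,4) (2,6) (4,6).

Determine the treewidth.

A width-1 tree decomposition is:
Bags: B1 = {0, 5}  B2 = {0, 2}  B3 = {2, 6}  B4 = {4, 6}  B5 = {1, 4}  B6 = {1, 3}
Tree: B1–B2, B2–B3, B3–B4, B4–B5, B5–B6
Each bag holds 2 vertices, so the decomposition has width 1, which upper-bounds the treewidth. G has an edge, so its treewidth is at least 1. Therefore the treewidth is 1.

1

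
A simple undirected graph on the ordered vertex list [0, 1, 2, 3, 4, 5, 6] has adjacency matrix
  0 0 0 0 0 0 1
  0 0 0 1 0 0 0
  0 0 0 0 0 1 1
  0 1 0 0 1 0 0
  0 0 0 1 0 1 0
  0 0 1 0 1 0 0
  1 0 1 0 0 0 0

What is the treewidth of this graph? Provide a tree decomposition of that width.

Treewidth 1.
One optimal decomposition is:
Bags: B1 = {0, 6}  B2 = {2, 6}  B3 = {2, 5}  B4 = {4, 5}  B5 = {3, 4}  B6 = {1, 3}
Tree: B1–B2, B2–B3, B3–B4, B4–B5, B5–B6

The largest bag has 2 vertices, giving width 1; this decomposition certifies tw(G) ≤ 1. Since G has at least one edge (e.g. 0–6), it is not an edgeless graph, so tw(G) ≥ 1. Therefore the treewidth is 1.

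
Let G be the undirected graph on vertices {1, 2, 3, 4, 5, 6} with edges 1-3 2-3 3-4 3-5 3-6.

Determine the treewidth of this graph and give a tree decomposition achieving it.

Treewidth 1.
Bags: B1 = {3, 5}  B2 = {2, 3}  B3 = {1, 3}  B4 = {3, 6}  B5 = {3, 4}
Tree: B1–B2, B1–B3, B3–B4, B3–B5

Every bag has size at most 2, so the width is 2 − 1 = 1 and tw(G) ≤ 1. Any graph with an edge has treewidth ≥ 1, and G has the edge 5–3. Hence tw(G) = 1 exactly.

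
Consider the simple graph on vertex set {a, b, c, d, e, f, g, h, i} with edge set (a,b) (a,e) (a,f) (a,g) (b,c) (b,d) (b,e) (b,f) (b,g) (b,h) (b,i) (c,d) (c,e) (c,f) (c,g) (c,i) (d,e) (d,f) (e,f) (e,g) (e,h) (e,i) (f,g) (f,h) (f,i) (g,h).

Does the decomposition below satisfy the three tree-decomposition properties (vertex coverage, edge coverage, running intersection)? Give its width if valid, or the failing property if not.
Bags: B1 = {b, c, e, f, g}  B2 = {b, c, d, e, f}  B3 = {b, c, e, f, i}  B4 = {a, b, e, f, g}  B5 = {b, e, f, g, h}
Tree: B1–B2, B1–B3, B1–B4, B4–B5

Checking the three conditions: (i) the bags cover all of {a, b, c, d, e, f, g, h, i}; (ii) for each edge, some bag contains both endpoints; (iii) the bags containing any fixed vertex form a subtree. All hold, so the decomposition is valid with width 5 − 1 = 4.

Yes; width 4.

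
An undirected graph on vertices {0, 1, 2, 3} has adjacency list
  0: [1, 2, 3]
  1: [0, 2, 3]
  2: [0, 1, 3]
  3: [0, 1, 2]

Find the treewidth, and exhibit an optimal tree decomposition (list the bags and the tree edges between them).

A single bag containing all 4 vertices is trivially a valid decomposition of width 3. Conversely, {0, 1, 2, 3} is a clique of size 4, and the vertices of any clique must share a bag in every tree decomposition; so some bag has ≥ 4 vertices and tw(G) ≥ 3. Hence tw(G) = 3 exactly.

Treewidth 3.
Bags: B1 = {0, 1, 2, 3}
Tree: (single bag)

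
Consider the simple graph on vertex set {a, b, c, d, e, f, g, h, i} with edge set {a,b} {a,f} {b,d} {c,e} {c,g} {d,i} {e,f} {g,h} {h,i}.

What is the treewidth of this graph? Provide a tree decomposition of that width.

Every bag has size at most 3, so the width is 3 − 1 = 2 and tw(G) ≤ 2. For the lower bound, G contains the cycle c–g–h–i–d–b–a–f–e–c, so G is not a forest; only forests have treewidth ≤ 1, hence tw(G) ≥ 2. Hence tw(G) = 2 exactly.

Treewidth 2.
Bags: B1 = {c, g, h}  B2 = {c, h, i}  B3 = {c, d, i}  B4 = {b, c, d}  B5 = {a, b, c}  B6 = {a, c, f}  B7 = {c, e, f}
Tree: B1–B2, B2–B3, B3–B4, B4–B5, B5–B6, B6–B7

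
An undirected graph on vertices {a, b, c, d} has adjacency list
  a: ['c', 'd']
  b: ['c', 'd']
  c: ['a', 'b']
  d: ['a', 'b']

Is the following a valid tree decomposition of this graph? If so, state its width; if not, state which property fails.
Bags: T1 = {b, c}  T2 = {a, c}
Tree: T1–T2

A tree decomposition must satisfy three properties: every vertex lies in some bag; for every edge, both endpoints lie together in some bag; and for every vertex, the bags containing it form a connected subtree. Here vertex d appears in no bag, so the decomposition is invalid.

No — vertex d appears in no bag.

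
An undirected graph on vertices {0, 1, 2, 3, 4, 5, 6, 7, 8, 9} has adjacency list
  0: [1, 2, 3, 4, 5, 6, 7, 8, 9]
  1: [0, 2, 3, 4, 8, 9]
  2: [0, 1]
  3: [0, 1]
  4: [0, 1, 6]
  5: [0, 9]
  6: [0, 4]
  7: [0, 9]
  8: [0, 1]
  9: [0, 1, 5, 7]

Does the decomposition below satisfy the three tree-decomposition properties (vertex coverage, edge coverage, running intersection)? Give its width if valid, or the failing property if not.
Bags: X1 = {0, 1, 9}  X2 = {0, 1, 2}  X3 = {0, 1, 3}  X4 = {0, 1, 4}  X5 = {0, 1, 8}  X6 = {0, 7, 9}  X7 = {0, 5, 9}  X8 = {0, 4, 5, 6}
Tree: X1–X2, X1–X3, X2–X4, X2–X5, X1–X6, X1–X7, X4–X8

No — bags containing vertex 5 are not connected in the tree.

A tree decomposition must satisfy three properties: every vertex lies in some bag; for every edge, both endpoints lie together in some bag; and for every vertex, the bags containing it form a connected subtree. Here bags containing vertex 5 are not connected in the tree, so the decomposition is invalid.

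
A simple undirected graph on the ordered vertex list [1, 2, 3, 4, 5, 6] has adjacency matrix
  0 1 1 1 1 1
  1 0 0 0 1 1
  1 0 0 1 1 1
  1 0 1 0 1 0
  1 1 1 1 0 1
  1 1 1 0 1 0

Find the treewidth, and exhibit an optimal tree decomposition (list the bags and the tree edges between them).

Each bag holds 4 vertices, so the decomposition has width 3, which upper-bounds the treewidth. For the lower bound, the 4 vertices {1, 2, 5, 6} are pairwise adjacent, and any tree decomposition puts a clique entirely inside one bag — forcing width ≥ 3. Combining the bounds, tw(G) = 3.

Treewidth 3.
Bags: B1 = {1, 2, 5, 6}  B2 = {1, 3, 5, 6}  B3 = {1, 3, 4, 5}
Tree: B1–B2, B2–B3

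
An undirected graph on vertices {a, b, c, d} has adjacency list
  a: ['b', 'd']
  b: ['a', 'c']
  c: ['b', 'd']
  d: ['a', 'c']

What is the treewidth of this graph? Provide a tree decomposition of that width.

Each bag holds 3 vertices, so the decomposition has width 2, which upper-bounds the treewidth. For the lower bound, G contains the cycle b–c–d–a–b, so G is not a forest; only forests have treewidth ≤ 1, hence tw(G) ≥ 2. Therefore the treewidth is 2.

Treewidth 2.
One such decomposition:
Bags: B1 = {b, c, d}  B2 = {a, b, d}
Tree: B1–B2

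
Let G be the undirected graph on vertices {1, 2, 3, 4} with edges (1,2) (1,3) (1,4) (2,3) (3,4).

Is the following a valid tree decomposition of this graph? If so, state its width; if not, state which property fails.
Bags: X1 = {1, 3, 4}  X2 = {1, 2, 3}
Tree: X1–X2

Checking the three conditions: (i) the bags cover all of {1, 2, 3, 4}; (ii) for each edge, some bag contains both endpoints; (iii) the bags containing any fixed vertex form a subtree. All hold, so the decomposition is valid with width 3 − 1 = 2.

Yes; width 2.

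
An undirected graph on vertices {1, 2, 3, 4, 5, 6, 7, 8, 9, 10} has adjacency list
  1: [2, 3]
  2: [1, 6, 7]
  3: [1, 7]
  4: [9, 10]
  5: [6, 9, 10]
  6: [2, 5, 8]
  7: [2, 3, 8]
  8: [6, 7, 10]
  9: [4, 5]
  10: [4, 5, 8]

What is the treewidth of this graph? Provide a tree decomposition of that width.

Treewidth 2.
One such decomposition:
Bags: B1 = {1, 3, 7}  B2 = {1, 2, 7}  B3 = {2, 7, 8}  B4 = {2, 6, 8}  B5 = {6, 8, 10}  B6 = {5, 6, 10}  B7 = {4, 5, 10}  B8 = {4, 5, 9}
Tree: B1–B2, B2–B3, B3–B4, B4–B5, B5–B6, B6–B7, B7–B8

The largest bag has 3 vertices, giving width 2; this decomposition certifies tw(G) ≤ 2. For the lower bound, G contains the cycle 3–1–2–7–3, so G is not a forest; only forests have treewidth ≤ 1, hence tw(G) ≥ 2. Combining the bounds, tw(G) = 2.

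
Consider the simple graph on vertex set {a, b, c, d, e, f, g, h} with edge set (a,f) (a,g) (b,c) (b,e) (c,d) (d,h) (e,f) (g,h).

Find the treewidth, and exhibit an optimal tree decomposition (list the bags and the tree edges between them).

Treewidth 2.
Bags: B1 = {d, g, h}  B2 = {c, d, g}  B3 = {b, c, g}  B4 = {b, e, g}  B5 = {e, f, g}  B6 = {a, f, g}
Tree: B1–B2, B2–B3, B3–B4, B4–B5, B5–B6

Every bag has size at most 3, so the width is 3 − 1 = 2 and tw(G) ≤ 2. The edges g–h–d–c–b–e–f–a–g form a cycle, so G is not a tree and its treewidth is at least 2. Combining the bounds, tw(G) = 2.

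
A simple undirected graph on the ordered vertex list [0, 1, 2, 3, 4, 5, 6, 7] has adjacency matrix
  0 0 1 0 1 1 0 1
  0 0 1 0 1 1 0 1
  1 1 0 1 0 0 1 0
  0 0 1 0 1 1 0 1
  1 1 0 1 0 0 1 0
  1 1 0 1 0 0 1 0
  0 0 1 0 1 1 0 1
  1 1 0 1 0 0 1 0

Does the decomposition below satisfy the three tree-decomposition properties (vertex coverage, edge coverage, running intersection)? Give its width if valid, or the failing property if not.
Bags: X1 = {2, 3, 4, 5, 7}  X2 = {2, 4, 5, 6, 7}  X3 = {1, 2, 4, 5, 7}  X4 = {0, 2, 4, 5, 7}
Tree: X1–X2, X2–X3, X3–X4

Every vertex of G appears in some bag (union = {0, 1, 2, 3, 4, 5, 6, 7}); every edge is covered by a bag; and for each vertex v the set of bags containing v is connected in the bag tree. The decomposition is therefore valid. The largest bag has 5 vertices, so the width is 4.

Yes; width 4.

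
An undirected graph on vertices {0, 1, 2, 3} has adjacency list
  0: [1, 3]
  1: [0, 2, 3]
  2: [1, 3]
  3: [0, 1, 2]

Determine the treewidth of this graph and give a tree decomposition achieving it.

Every bag has size at most 3, so the width is 3 − 1 = 2 and tw(G) ≤ 2. On the other hand G contains the 3-clique {0, 1, 3}. A clique must lie in a single bag of any decomposition, so no decomposition can have width below 2. Hence tw(G) = 2 exactly.

Treewidth 2.
One optimal decomposition is:
Bags: B1 = {0, 1, 3}  B2 = {1, 2, 3}
Tree: B1–B2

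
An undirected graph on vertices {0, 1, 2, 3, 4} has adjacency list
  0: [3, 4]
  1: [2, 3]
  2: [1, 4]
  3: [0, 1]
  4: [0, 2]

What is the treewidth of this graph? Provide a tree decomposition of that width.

The largest bag has 3 vertices, giving width 2; this decomposition certifies tw(G) ≤ 2. Since 4–2–1–3–0–4 is a cycle in G, G is not acyclic. Forests are exactly the graphs of treewidth ≤ 1, so tw(G) ≥ 2. Hence tw(G) = 2 exactly.

Treewidth 2.
One such decomposition:
Bags: B1 = {1, 2, 4}  B2 = {1, 3, 4}  B3 = {0, 3, 4}
Tree: B1–B2, B2–B3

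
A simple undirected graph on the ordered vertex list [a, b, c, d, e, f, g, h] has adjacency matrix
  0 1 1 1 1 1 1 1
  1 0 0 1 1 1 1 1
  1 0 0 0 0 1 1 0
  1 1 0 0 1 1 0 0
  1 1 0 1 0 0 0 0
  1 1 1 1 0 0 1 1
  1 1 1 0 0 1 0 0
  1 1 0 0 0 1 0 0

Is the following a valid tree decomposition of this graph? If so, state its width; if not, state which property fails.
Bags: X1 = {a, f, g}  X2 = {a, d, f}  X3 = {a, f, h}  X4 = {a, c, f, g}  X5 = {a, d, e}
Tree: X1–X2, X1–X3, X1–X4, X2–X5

A tree decomposition must satisfy three properties: every vertex lies in some bag; for every edge, both endpoints lie together in some bag; and for every vertex, the bags containing it form a connected subtree. Here vertex b appears in no bag, so the decomposition is invalid.

No — vertex b appears in no bag.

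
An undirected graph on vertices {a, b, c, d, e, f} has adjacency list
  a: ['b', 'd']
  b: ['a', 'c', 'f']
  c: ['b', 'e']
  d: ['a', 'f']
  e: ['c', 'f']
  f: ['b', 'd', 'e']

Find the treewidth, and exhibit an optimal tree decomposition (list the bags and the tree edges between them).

Each bag holds 3 vertices, so the decomposition has width 2, which upper-bounds the treewidth. For the lower bound, G contains the cycle a–d–f–b–a, so G is not a forest; only forests have treewidth ≤ 1, hence tw(G) ≥ 2. Combining the bounds, tw(G) = 2.

Treewidth 2.
Bags: B1 = {a, b, d}  B2 = {b, d, f}  B3 = {b, c, f}  B4 = {c, e, f}
Tree: B1–B2, B2–B3, B3–B4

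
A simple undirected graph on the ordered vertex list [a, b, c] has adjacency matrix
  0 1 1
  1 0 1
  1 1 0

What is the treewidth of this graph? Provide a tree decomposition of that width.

Treewidth 2.
Bags: B1 = {a, b, c}
Tree: (single bag)

A single bag containing all 3 vertices is trivially a valid decomposition of width 2. On the other hand G contains the 3-clique {a, b, c}. A clique must lie in a single bag of any decomposition, so no decomposition can have width below 2. Hence tw(G) = 2 exactly.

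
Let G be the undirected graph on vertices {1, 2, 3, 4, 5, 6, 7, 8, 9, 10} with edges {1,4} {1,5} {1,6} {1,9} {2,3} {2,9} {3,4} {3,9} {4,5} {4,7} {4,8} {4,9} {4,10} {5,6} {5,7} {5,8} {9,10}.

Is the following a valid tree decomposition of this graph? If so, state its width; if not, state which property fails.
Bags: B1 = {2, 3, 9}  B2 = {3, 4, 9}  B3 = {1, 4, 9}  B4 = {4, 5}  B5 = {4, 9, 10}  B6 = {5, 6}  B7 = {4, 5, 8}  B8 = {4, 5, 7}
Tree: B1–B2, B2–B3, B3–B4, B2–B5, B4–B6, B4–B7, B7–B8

A tree decomposition must satisfy three properties: every vertex lies in some bag; for every edge, both endpoints lie together in some bag; and for every vertex, the bags containing it form a connected subtree. Here edge (1,5) lies in no bag, so the decomposition is invalid.

No — edge (1,5) lies in no bag.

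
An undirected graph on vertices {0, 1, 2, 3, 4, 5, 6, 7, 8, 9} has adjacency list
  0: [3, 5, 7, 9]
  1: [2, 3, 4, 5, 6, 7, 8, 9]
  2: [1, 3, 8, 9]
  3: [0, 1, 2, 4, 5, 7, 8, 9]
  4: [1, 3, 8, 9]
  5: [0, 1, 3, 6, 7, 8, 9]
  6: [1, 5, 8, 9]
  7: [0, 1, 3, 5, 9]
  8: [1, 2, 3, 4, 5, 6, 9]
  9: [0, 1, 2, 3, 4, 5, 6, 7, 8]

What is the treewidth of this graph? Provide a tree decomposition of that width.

Treewidth 4.
One optimal decomposition is:
Bags: B1 = {1, 3, 5, 7, 9}  B2 = {1, 3, 5, 8, 9}  B3 = {0, 3, 5, 7, 9}  B4 = {1, 5, 6, 8, 9}  B5 = {1, 2, 3, 8, 9}  B6 = {1, 3, 4, 8, 9}
Tree: B1–B2, B1–B3, B2–B4, B2–B5, B5–B6

The largest bag has 5 vertices, giving width 4; this decomposition certifies tw(G) ≤ 4. On the other hand G contains the 5-clique {0, 3, 5, 7, 9}. A clique must lie in a single bag of any decomposition, so no decomposition can have width below 4. Combining the bounds, tw(G) = 4.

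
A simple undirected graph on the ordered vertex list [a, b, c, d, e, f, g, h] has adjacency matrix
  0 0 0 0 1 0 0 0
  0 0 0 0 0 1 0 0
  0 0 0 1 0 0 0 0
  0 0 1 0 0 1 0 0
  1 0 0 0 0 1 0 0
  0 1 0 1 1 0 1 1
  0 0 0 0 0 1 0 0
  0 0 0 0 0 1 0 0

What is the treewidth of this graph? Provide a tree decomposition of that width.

Treewidth 1.
One such decomposition:
Bags: B1 = {b, f}  B2 = {f, g}  B3 = {f, h}  B4 = {e, f}  B5 = {d, f}  B6 = {c, d}  B7 = {a, e}
Tree: B1–B2, B2–B3, B3–B4, B1–B5, B5–B6, B4–B7

The largest bag has 2 vertices, giving width 1; this decomposition certifies tw(G) ≤ 1. Since G has at least one edge (e.g. f–b), it is not an edgeless graph, so tw(G) ≥ 1. Therefore the treewidth is 1.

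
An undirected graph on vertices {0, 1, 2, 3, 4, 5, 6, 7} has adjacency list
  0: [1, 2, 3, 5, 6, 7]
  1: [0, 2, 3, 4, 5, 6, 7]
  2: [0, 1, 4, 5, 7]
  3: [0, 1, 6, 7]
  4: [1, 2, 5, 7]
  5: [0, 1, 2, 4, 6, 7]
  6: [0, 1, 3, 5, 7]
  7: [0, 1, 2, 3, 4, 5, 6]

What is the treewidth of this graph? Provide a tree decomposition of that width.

Treewidth 4.
Bags: B1 = {0, 1, 2, 5, 7}  B2 = {0, 1, 5, 6, 7}  B3 = {1, 2, 4, 5, 7}  B4 = {0, 1, 3, 6, 7}
Tree: B1–B2, B1–B3, B2–B4

Each bag holds 5 vertices, so the decomposition has width 4, which upper-bounds the treewidth. For the lower bound, the 5 vertices {0, 1, 3, 6, 7} are pairwise adjacent, and any tree decomposition puts a clique entirely inside one bag — forcing width ≥ 4. Therefore the treewidth is 4.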